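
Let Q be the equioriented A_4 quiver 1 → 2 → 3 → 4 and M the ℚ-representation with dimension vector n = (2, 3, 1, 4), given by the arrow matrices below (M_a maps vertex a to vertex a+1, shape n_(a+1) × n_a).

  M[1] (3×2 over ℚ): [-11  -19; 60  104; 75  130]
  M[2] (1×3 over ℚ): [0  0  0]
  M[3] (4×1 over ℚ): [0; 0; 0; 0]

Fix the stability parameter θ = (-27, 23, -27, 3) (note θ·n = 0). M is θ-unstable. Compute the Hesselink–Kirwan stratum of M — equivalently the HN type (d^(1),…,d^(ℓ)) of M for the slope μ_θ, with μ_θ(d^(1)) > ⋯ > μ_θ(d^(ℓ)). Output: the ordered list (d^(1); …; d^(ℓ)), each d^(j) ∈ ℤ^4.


Via rank(M_{q-1}∘⋯∘M_p): M ≅ I[1,2]^2, I[2,2], I[3,3], I[4,4]^4.
μ_θ-semistable layers: μ^(1)=23; μ^(2)=3; μ^(3)=-27

((0, 3, 0, 0); (0, 0, 0, 4); (2, 0, 1, 0))


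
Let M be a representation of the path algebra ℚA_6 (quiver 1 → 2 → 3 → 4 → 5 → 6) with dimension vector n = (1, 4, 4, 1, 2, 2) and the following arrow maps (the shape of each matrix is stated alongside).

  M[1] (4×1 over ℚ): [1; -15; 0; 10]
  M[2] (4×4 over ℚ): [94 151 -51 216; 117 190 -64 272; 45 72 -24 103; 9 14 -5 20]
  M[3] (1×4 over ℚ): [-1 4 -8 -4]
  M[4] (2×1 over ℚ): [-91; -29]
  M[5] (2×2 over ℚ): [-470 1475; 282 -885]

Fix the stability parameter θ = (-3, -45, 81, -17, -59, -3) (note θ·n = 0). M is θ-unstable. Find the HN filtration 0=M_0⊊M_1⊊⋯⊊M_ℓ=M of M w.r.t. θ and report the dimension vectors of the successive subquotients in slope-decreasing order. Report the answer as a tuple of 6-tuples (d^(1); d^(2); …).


Barcode: M ≅ I[1,6], I[2,3]^3, I[5,5], I[6,6]. HN layers by μ_θ (6 steps, strictly decreasing):
  μ^(1)=81; μ^(2)=1/2; μ^(3)=-3; μ^(4)=-24; μ^(5)=-45; μ^(6)=-59

((0, 0, 3, 0, 0, 0); (0, 0, 1, 1, 1, 1); (0, 0, 0, 0, 0, 1); (1, 1, 0, 0, 0, 0); (0, 3, 0, 0, 0, 0); (0, 0, 0, 0, 1, 0))


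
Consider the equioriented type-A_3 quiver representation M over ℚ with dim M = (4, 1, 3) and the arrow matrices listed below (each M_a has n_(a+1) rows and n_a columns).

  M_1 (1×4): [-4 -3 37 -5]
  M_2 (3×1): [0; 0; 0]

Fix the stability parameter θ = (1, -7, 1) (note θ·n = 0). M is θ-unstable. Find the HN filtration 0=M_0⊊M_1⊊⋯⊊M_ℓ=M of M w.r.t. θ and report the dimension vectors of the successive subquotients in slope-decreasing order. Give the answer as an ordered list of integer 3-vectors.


Via rank(M_{q-1}∘⋯∘M_p): M ≅ I[1,1]^3, I[1,2], I[3,3]^3.
μ_θ-semistable layers: μ^(1)=1; μ^(2)=-3

((3, 0, 3); (1, 1, 0))


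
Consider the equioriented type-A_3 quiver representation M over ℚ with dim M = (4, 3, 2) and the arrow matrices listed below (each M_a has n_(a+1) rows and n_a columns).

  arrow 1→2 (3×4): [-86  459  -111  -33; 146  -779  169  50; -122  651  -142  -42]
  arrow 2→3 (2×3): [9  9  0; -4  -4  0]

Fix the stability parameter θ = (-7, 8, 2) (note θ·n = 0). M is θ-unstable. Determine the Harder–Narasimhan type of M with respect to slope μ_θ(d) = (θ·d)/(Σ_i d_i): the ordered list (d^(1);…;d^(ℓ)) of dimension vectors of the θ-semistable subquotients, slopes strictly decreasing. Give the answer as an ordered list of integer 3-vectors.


Barcode: M ≅ I[1,1], I[1,2]^2, I[1,3], I[3,3]. HN layers by μ_θ (4 steps, strictly decreasing):
  μ^(1)=8; μ^(2)=5; μ^(3)=2; μ^(4)=-7

((0, 2, 0); (0, 1, 1); (0, 0, 1); (4, 0, 0))


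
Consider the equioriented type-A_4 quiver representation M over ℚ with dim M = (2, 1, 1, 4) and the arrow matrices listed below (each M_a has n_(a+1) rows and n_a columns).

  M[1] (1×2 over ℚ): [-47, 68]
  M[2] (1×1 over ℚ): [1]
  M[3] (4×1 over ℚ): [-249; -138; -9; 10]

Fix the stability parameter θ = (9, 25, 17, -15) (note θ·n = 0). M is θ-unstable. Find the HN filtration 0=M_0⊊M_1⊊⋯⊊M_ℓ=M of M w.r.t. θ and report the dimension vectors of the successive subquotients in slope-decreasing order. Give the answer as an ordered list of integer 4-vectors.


Barcode: M ≅ I[1,1], I[1,4], I[4,4]^3. HN layers by μ_θ (2 steps, strictly decreasing):
  μ^(1)=9; μ^(2)=-15

((2, 1, 1, 1); (0, 0, 0, 3))


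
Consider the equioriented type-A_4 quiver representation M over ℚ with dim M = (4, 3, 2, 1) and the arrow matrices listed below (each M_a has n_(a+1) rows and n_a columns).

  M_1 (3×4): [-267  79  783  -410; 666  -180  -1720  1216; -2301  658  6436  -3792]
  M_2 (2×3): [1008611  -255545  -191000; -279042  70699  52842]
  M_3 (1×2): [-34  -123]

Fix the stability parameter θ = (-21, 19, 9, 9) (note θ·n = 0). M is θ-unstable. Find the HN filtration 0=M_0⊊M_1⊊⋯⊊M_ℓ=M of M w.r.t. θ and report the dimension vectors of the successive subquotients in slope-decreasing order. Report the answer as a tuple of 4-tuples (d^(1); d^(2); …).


Via rank(M_{q-1}∘⋯∘M_p): M ≅ I[1,1]^2, I[1,2], I[1,3], I[2,4].
μ_θ-semistable layers: μ^(1)=19; μ^(2)=14; μ^(3)=37/3; μ^(4)=-21

((0, 1, 0, 0); (0, 1, 1, 0); (0, 1, 1, 1); (4, 0, 0, 0))


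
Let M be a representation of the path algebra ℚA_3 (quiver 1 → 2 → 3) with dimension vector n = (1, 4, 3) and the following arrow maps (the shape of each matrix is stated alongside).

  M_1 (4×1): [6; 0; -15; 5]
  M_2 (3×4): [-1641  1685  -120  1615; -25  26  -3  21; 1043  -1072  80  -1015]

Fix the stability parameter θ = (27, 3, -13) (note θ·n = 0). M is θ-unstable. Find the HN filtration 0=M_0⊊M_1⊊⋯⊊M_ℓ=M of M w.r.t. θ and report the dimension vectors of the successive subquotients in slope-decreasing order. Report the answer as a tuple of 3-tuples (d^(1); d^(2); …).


Via rank(M_{q-1}∘⋯∘M_p): M ≅ I[1,3], I[2,2], I[2,3]^2.
μ_θ-semistable layers: μ^(1)=17/3; μ^(2)=3; μ^(3)=-5

((1, 1, 1); (0, 1, 0); (0, 2, 2))


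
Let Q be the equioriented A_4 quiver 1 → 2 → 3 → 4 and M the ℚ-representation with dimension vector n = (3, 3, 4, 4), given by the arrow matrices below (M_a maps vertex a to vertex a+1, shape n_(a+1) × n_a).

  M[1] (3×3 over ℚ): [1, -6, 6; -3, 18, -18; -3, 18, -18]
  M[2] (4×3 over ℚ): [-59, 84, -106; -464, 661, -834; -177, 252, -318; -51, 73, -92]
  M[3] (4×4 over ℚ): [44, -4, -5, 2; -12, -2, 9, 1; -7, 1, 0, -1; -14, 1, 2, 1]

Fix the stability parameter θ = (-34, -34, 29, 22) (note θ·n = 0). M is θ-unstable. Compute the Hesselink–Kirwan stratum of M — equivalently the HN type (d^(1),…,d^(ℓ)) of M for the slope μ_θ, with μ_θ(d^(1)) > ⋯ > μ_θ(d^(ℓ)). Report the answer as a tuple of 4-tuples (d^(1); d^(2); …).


Via rank(M_{q-1}∘⋯∘M_p): M ≅ I[1,1]^2, I[1,4], I[2,2], I[2,4], I[3,4]^2.
μ_θ-semistable layers: μ^(1)=51/2; μ^(2)=-34

((0, 0, 4, 4); (3, 3, 0, 0))


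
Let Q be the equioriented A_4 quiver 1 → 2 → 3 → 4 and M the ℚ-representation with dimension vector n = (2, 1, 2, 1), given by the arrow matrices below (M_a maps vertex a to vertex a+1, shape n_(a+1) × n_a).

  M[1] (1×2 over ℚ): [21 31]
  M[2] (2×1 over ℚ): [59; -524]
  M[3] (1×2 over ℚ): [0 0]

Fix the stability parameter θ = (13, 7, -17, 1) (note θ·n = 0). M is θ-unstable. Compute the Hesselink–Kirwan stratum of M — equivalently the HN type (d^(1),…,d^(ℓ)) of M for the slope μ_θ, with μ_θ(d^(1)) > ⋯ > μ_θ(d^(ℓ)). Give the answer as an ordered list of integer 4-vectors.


Barcode: M ≅ I[1,1], I[1,3], I[3,3], I[4,4]. HN layers by μ_θ (3 steps, strictly decreasing):
  μ^(1)=13; μ^(2)=1; μ^(3)=-17

((1, 0, 0, 0); (1, 1, 1, 1); (0, 0, 1, 0))


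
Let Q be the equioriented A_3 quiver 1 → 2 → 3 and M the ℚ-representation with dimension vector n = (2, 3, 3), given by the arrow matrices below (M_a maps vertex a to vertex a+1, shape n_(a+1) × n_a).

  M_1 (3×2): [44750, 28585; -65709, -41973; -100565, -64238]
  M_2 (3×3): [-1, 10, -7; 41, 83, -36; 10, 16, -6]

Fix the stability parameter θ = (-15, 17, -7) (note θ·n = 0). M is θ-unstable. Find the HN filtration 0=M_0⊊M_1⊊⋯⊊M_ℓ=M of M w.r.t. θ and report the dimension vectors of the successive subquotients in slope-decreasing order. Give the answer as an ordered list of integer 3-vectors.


Barcode: M ≅ I[1,3]^2, I[2,2], I[3,3]. HN layers by μ_θ (4 steps, strictly decreasing):
  μ^(1)=17; μ^(2)=5; μ^(3)=-7; μ^(4)=-15

((0, 1, 0); (0, 2, 2); (0, 0, 1); (2, 0, 0))


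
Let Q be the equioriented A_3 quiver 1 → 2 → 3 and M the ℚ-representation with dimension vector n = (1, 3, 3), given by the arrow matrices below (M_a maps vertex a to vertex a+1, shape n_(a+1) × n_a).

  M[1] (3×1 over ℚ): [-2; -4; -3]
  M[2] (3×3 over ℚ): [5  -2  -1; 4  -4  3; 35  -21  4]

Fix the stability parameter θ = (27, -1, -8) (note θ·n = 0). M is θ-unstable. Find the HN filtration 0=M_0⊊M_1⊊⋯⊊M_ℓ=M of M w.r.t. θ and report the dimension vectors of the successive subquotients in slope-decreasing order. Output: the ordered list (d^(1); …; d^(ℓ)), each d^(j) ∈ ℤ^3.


Barcode: M ≅ I[1,3], I[2,3]^2. HN layers by μ_θ (2 steps, strictly decreasing):
  μ^(1)=6; μ^(2)=-9/2

((1, 1, 1); (0, 2, 2))


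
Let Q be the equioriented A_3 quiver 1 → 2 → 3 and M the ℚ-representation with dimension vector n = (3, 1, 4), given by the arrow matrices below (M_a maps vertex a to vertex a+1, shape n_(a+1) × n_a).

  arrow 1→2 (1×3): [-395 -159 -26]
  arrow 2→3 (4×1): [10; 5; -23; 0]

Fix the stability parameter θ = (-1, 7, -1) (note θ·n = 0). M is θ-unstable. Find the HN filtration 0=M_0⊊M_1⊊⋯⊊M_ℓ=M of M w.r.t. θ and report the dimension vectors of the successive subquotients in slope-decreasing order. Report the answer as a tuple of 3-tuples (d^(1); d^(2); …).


Via rank(M_{q-1}∘⋯∘M_p): M ≅ I[1,1]^2, I[1,3], I[3,3]^3.
μ_θ-semistable layers: μ^(1)=3; μ^(2)=-1

((0, 1, 1); (3, 0, 3))


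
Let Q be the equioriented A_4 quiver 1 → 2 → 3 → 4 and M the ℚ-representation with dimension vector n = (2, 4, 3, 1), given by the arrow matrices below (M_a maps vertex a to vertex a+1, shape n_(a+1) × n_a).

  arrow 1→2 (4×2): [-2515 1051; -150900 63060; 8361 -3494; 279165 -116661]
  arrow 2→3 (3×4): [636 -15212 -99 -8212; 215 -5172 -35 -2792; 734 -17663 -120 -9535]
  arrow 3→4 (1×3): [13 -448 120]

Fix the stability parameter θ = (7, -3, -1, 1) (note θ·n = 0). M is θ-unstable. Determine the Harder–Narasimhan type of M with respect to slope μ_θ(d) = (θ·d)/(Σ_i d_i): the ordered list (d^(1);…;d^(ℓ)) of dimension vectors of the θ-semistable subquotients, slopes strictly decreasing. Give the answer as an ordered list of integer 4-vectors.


Via rank(M_{q-1}∘⋯∘M_p): M ≅ I[1,3], I[1,4], I[2,2], I[2,3].
μ_θ-semistable layers: μ^(1)=1; μ^(2)=-1; μ^(3)=-3

((2, 2, 2, 1); (0, 0, 1, 0); (0, 2, 0, 0))


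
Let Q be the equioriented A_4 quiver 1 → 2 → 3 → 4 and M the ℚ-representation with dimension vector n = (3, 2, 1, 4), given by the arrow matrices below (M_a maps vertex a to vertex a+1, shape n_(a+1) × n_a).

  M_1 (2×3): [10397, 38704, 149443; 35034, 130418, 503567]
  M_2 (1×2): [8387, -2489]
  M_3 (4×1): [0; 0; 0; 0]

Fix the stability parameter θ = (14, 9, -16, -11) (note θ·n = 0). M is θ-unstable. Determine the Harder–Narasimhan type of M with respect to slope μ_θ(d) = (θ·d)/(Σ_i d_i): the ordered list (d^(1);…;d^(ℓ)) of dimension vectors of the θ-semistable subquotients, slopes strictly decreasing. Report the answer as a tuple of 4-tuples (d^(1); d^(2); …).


Interval decomposition of M: I[1,1], I[1,2], I[1,3], I[4,4]^4.
HN type (ℓ=4): μ^(1)=14; μ^(2)=23/2; μ^(3)=7/3; μ^(4)=-11

((1, 0, 0, 0); (1, 1, 0, 0); (1, 1, 1, 0); (0, 0, 0, 4))


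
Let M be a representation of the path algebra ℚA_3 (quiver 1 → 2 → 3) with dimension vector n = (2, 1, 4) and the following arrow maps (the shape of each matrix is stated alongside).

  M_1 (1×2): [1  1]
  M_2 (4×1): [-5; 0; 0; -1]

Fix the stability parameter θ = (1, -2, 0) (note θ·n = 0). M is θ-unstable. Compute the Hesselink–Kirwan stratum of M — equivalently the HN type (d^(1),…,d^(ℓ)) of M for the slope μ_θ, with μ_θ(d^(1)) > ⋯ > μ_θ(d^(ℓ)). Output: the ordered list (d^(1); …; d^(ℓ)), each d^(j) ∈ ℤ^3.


Via rank(M_{q-1}∘⋯∘M_p): M ≅ I[1,1], I[1,3], I[3,3]^3.
μ_θ-semistable layers: μ^(1)=1; μ^(2)=0; μ^(3)=-1/2

((1, 0, 0); (0, 0, 4); (1, 1, 0))


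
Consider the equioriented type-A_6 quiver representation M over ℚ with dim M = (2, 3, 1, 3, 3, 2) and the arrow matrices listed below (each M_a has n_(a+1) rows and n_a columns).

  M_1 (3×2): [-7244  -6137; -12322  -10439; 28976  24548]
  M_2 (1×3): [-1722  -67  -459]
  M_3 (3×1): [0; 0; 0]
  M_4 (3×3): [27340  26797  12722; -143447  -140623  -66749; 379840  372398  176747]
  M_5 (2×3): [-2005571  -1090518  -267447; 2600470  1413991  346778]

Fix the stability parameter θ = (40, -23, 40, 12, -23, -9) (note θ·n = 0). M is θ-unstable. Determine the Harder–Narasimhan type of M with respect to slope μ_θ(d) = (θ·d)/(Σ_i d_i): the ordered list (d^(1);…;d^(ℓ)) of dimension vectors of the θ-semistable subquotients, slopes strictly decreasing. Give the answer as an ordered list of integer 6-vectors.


Interval decomposition of M: I[1,2], I[1,3], I[2,2], I[4,5], I[4,6]^2.
HN type (ℓ=5): μ^(1)=40; μ^(2)=17/2; μ^(3)=-11/2; μ^(4)=-20/3; μ^(5)=-23

((0, 0, 1, 0, 0, 0); (2, 2, 0, 0, 0, 0); (0, 0, 0, 1, 1, 0); (0, 0, 0, 2, 2, 2); (0, 1, 0, 0, 0, 0))


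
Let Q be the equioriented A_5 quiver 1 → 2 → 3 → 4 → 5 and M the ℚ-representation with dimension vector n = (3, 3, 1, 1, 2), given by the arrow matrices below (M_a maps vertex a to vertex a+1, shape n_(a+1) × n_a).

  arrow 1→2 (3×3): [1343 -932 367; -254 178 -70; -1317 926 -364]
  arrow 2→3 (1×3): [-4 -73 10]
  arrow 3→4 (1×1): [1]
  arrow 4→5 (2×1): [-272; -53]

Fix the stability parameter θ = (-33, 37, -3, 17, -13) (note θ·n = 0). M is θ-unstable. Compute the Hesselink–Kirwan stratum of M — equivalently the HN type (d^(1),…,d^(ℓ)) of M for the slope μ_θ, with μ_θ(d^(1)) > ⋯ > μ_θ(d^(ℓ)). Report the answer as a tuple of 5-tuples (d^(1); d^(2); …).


Interval decomposition of M: I[1,2]^2, I[1,5], I[5,5].
HN type (ℓ=4): μ^(1)=37; μ^(2)=19/2; μ^(3)=-13; μ^(4)=-33

((0, 2, 0, 0, 0); (0, 1, 1, 1, 1); (0, 0, 0, 0, 1); (3, 0, 0, 0, 0))


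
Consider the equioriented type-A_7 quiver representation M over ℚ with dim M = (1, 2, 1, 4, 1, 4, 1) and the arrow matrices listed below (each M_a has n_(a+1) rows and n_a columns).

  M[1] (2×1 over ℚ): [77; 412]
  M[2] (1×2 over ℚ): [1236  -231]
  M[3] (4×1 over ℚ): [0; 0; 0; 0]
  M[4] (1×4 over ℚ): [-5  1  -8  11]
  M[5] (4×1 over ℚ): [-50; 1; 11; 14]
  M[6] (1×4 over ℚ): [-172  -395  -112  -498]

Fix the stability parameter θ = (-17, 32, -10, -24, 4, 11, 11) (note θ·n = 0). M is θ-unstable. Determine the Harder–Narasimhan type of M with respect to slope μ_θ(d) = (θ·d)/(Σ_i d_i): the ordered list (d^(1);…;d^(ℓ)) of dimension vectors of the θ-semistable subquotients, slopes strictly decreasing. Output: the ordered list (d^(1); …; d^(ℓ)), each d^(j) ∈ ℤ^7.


Barcode: M ≅ I[1,2], I[2,3], I[4,4]^3, I[4,7], I[6,6]^3. HN layers by μ_θ (5 steps, strictly decreasing):
  μ^(1)=32; μ^(2)=11; μ^(3)=4; μ^(4)=-17; μ^(5)=-24

((0, 1, 0, 0, 0, 0, 0); (0, 1, 1, 0, 0, 4, 1); (0, 0, 0, 0, 1, 0, 0); (1, 0, 0, 0, 0, 0, 0); (0, 0, 0, 4, 0, 0, 0))


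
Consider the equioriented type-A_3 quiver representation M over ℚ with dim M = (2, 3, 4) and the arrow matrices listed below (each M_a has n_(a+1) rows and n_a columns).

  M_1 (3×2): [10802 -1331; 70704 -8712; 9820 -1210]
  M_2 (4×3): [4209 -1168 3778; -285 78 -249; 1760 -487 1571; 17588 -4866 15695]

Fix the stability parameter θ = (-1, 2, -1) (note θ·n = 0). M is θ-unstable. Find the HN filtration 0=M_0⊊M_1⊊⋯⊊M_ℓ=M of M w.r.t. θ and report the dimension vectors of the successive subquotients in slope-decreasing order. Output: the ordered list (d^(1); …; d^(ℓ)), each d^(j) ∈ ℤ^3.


Barcode: M ≅ I[1,1], I[1,3], I[2,3]^2, I[3,3]. HN layers by μ_θ (2 steps, strictly decreasing):
  μ^(1)=1/2; μ^(2)=-1

((0, 3, 3); (2, 0, 1))


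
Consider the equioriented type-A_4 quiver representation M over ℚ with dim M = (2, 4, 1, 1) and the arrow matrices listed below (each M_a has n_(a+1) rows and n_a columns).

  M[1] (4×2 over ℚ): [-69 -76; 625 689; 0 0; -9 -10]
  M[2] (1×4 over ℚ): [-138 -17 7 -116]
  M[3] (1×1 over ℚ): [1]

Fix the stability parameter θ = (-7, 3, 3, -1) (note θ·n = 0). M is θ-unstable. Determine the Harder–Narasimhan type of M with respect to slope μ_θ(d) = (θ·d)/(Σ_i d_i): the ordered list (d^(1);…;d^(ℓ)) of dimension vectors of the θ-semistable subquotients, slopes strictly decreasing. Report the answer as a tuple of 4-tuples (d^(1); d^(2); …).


Interval decomposition of M: I[1,2], I[1,4], I[2,2]^2.
HN type (ℓ=3): μ^(1)=3; μ^(2)=5/3; μ^(3)=-7

((0, 3, 0, 0); (0, 1, 1, 1); (2, 0, 0, 0))


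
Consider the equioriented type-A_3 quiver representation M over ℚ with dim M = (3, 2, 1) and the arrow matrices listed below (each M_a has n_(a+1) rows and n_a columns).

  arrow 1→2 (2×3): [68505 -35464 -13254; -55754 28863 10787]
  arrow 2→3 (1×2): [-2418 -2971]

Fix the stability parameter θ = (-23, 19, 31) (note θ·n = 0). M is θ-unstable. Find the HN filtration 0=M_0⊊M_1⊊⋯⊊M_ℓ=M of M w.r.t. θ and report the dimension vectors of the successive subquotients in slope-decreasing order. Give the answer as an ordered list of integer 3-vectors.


Barcode: M ≅ I[1,1], I[1,2], I[1,3]. HN layers by μ_θ (3 steps, strictly decreasing):
  μ^(1)=31; μ^(2)=19; μ^(3)=-23

((0, 0, 1); (0, 2, 0); (3, 0, 0))


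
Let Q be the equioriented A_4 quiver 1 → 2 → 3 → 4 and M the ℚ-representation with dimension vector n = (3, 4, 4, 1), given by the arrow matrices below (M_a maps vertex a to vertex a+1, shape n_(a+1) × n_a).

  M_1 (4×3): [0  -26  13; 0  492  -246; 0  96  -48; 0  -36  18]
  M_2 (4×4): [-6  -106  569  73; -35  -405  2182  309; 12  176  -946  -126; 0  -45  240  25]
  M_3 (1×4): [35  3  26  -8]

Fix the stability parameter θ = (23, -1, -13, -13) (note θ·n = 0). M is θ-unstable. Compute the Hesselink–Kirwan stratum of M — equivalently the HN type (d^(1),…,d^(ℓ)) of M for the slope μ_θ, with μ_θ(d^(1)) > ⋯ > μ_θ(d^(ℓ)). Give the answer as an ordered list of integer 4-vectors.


Barcode: M ≅ I[1,1]^2, I[1,4], I[2,2], I[2,3]^2, I[3,3]. HN layers by μ_θ (4 steps, strictly decreasing):
  μ^(1)=23; μ^(2)=-1; μ^(3)=-7; μ^(4)=-13

((2, 0, 0, 0); (1, 2, 1, 1); (0, 2, 2, 0); (0, 0, 1, 0))


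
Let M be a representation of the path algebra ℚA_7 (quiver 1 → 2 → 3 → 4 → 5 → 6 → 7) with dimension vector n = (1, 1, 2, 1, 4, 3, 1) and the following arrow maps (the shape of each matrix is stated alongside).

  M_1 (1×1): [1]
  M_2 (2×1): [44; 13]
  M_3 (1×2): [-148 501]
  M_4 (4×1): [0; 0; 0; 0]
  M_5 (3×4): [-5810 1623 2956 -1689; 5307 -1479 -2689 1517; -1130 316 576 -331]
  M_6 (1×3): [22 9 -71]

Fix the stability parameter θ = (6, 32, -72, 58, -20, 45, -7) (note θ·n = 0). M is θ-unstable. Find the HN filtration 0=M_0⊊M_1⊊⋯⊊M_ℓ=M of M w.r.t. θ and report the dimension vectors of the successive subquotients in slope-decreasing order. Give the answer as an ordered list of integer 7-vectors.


Via rank(M_{q-1}∘⋯∘M_p): M ≅ I[1,4], I[3,3], I[5,5], I[5,6]^2, I[5,7].
μ_θ-semistable layers: μ^(1)=58; μ^(2)=45; μ^(3)=19; μ^(4)=-34/3; μ^(5)=-20; μ^(6)=-72

((0, 0, 0, 1, 0, 0, 0); (0, 0, 0, 0, 0, 2, 0); (0, 0, 0, 0, 0, 1, 1); (1, 1, 1, 0, 0, 0, 0); (0, 0, 0, 0, 4, 0, 0); (0, 0, 1, 0, 0, 0, 0))


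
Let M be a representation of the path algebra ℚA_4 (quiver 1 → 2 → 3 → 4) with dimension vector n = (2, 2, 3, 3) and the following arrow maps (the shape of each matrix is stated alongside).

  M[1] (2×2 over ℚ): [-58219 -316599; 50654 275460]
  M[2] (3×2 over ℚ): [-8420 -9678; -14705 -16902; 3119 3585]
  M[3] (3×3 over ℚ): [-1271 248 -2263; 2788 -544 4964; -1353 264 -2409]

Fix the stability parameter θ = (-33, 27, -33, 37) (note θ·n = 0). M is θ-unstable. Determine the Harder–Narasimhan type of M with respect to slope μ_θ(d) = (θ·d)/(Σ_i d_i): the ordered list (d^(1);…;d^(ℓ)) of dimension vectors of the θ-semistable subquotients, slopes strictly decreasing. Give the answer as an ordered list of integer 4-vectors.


Via rank(M_{q-1}∘⋯∘M_p): M ≅ I[1,3], I[1,4], I[3,3], I[4,4]^2.
μ_θ-semistable layers: μ^(1)=37; μ^(2)=-3; μ^(3)=-33

((0, 0, 0, 3); (0, 2, 2, 0); (2, 0, 1, 0))


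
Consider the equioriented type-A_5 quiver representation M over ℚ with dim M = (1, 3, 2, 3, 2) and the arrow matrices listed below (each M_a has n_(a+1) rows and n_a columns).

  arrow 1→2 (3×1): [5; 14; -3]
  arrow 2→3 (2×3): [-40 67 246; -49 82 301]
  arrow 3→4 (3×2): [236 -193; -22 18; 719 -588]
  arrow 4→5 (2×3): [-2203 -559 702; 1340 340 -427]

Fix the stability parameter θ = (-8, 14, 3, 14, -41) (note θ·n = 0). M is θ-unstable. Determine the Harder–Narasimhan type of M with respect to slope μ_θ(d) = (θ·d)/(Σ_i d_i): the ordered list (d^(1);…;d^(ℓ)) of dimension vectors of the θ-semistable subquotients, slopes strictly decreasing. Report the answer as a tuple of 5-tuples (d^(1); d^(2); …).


Via rank(M_{q-1}∘⋯∘M_p): M ≅ I[1,2], I[2,5]^2, I[4,4].
μ_θ-semistable layers: μ^(1)=14; μ^(2)=-5/2; μ^(3)=-8

((0, 1, 0, 1, 0); (0, 2, 2, 2, 2); (1, 0, 0, 0, 0))


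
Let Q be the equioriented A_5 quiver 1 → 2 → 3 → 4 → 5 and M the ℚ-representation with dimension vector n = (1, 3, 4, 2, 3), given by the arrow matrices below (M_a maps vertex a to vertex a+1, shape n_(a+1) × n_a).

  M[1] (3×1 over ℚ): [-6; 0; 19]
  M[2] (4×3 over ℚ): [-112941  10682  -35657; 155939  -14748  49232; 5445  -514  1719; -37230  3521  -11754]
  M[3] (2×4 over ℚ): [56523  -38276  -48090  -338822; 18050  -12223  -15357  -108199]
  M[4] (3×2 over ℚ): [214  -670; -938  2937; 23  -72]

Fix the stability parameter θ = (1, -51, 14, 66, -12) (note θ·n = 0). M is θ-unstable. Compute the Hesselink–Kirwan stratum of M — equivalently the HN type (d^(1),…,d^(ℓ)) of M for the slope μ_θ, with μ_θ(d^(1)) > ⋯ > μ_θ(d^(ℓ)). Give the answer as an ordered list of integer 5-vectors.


Interval decomposition of M: I[1,5], I[2,3], I[2,5], I[3,3], I[5,5].
HN type (ℓ=5): μ^(1)=27; μ^(2)=14; μ^(3)=-12; μ^(4)=-25; μ^(5)=-51

((0, 0, 0, 2, 2); (0, 0, 4, 0, 0); (0, 0, 0, 0, 1); (1, 1, 0, 0, 0); (0, 2, 0, 0, 0))


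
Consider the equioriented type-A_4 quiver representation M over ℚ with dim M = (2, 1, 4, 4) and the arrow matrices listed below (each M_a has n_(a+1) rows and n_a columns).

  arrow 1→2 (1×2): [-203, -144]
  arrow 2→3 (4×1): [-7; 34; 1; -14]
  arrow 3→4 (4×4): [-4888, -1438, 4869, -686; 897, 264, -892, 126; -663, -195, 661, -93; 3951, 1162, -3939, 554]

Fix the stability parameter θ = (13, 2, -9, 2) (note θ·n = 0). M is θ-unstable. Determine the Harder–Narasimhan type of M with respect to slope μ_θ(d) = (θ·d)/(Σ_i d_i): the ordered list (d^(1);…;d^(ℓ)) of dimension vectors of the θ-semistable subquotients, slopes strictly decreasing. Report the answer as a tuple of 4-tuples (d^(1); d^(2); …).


Barcode: M ≅ I[1,1], I[1,4], I[3,4]^3. HN layers by μ_θ (3 steps, strictly decreasing):
  μ^(1)=13; μ^(2)=2; μ^(3)=-9

((1, 0, 0, 0); (1, 1, 1, 4); (0, 0, 3, 0))


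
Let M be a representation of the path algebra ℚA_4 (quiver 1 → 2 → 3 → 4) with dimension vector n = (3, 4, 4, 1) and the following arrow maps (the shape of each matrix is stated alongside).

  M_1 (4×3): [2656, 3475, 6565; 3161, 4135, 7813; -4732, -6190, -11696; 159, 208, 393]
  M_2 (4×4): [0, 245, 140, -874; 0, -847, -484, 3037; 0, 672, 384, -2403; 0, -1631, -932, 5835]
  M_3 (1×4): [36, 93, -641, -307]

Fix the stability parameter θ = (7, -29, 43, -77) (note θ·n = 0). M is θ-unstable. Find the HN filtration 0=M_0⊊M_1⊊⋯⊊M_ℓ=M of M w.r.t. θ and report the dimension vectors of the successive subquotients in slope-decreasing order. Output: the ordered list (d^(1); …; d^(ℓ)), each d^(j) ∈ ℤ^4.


Interval decomposition of M: I[1,2], I[1,3], I[1,4], I[2,2], I[3,3]^2.
HN type (ℓ=4): μ^(1)=43; μ^(2)=-11; μ^(3)=-14; μ^(4)=-29

((0, 0, 3, 0); (2, 2, 0, 0); (1, 1, 1, 1); (0, 1, 0, 0))


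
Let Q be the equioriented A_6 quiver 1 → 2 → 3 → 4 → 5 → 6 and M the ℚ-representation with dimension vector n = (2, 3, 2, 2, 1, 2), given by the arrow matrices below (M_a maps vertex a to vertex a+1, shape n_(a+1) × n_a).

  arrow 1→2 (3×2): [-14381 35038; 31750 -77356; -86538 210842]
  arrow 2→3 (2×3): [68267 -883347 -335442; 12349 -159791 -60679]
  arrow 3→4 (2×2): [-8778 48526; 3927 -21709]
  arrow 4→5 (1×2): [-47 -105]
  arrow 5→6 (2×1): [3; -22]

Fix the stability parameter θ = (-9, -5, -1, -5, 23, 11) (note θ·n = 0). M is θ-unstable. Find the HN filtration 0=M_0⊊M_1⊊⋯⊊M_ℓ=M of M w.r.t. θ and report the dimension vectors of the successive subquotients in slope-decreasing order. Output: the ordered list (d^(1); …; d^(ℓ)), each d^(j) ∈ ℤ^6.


Interval decomposition of M: I[1,3], I[1,6], I[2,2], I[4,4], I[6,6].
HN type (ℓ=6): μ^(1)=17; μ^(2)=11; μ^(3)=-1; μ^(4)=-3; μ^(5)=-5; μ^(6)=-9

((0, 0, 0, 0, 1, 1); (0, 0, 0, 0, 0, 1); (0, 0, 1, 0, 0, 0); (0, 0, 1, 1, 0, 0); (0, 3, 0, 1, 0, 0); (2, 0, 0, 0, 0, 0))


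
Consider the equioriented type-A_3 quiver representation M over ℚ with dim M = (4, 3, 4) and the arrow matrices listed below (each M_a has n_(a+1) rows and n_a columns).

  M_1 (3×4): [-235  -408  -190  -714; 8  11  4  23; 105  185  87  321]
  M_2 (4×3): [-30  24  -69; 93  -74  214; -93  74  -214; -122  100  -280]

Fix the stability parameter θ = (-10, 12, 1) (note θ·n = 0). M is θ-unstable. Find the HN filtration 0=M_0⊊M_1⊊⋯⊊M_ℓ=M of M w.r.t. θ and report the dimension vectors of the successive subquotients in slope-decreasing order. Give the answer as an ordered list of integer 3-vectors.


Via rank(M_{q-1}∘⋯∘M_p): M ≅ I[1,1], I[1,2], I[1,3]^2, I[3,3]^2.
μ_θ-semistable layers: μ^(1)=12; μ^(2)=13/2; μ^(3)=1; μ^(4)=-10

((0, 1, 0); (0, 2, 2); (0, 0, 2); (4, 0, 0))


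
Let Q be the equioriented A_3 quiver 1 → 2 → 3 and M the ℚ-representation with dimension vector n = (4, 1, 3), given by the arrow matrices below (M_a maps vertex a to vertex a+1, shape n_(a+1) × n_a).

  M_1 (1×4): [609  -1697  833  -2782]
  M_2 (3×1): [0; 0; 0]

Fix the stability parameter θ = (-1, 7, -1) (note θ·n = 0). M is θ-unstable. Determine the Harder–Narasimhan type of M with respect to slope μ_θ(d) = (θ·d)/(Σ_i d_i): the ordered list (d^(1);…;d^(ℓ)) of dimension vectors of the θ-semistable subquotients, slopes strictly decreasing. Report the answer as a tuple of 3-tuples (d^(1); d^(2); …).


Via rank(M_{q-1}∘⋯∘M_p): M ≅ I[1,1]^3, I[1,2], I[3,3]^3.
μ_θ-semistable layers: μ^(1)=7; μ^(2)=-1

((0, 1, 0); (4, 0, 3))


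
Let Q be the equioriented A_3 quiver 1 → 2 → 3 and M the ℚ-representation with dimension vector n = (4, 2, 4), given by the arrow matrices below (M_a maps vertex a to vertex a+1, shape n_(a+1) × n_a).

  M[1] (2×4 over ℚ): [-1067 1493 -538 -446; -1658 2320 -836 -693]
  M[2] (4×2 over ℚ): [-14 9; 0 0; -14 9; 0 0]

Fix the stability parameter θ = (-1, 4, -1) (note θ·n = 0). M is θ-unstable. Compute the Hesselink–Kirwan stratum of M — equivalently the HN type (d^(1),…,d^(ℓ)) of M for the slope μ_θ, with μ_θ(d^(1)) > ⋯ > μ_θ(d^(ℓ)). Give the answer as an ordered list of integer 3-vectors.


Via rank(M_{q-1}∘⋯∘M_p): M ≅ I[1,1]^2, I[1,2], I[1,3], I[3,3]^3.
μ_θ-semistable layers: μ^(1)=4; μ^(2)=3/2; μ^(3)=-1

((0, 1, 0); (0, 1, 1); (4, 0, 3))


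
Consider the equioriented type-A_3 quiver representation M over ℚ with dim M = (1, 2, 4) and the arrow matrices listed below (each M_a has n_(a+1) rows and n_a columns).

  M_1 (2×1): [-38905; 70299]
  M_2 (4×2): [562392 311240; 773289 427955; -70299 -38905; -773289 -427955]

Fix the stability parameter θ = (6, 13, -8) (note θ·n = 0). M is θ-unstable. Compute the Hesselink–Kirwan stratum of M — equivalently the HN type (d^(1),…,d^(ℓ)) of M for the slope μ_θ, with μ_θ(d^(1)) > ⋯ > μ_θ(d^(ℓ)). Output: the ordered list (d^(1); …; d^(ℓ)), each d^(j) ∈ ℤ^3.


Interval decomposition of M: I[1,2], I[2,3], I[3,3]^3.
HN type (ℓ=4): μ^(1)=13; μ^(2)=6; μ^(3)=5/2; μ^(4)=-8

((0, 1, 0); (1, 0, 0); (0, 1, 1); (0, 0, 3))


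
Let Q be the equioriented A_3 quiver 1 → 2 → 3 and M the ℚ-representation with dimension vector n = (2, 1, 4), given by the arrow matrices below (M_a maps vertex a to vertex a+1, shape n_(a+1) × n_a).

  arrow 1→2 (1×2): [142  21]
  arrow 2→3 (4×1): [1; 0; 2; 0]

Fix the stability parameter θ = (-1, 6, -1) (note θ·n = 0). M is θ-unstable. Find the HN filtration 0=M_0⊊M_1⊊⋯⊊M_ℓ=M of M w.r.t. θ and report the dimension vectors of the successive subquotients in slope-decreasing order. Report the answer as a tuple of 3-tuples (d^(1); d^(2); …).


Via rank(M_{q-1}∘⋯∘M_p): M ≅ I[1,1], I[1,3], I[3,3]^3.
μ_θ-semistable layers: μ^(1)=5/2; μ^(2)=-1

((0, 1, 1); (2, 0, 3))


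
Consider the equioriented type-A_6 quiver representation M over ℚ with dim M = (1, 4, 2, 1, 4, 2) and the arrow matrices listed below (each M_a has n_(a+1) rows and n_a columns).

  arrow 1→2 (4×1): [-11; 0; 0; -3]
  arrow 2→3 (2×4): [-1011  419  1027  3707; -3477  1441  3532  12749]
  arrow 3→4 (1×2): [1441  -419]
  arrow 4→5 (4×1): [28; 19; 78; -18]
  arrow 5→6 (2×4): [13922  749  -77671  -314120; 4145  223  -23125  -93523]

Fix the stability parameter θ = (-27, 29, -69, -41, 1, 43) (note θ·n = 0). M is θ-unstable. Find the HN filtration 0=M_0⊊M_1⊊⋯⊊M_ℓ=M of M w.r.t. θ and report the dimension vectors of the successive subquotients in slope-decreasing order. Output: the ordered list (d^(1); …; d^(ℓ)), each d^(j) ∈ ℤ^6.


Barcode: M ≅ I[1,2], I[2,2], I[2,3], I[2,6], I[5,5]^2, I[5,6]. HN layers by μ_θ (5 steps, strictly decreasing):
  μ^(1)=43; μ^(2)=29; μ^(3)=1; μ^(4)=-20; μ^(5)=-27

((0, 0, 0, 0, 0, 2); (0, 2, 0, 0, 0, 0); (0, 0, 0, 0, 4, 0); (0, 1, 1, 0, 0, 0); (1, 1, 1, 1, 0, 0))


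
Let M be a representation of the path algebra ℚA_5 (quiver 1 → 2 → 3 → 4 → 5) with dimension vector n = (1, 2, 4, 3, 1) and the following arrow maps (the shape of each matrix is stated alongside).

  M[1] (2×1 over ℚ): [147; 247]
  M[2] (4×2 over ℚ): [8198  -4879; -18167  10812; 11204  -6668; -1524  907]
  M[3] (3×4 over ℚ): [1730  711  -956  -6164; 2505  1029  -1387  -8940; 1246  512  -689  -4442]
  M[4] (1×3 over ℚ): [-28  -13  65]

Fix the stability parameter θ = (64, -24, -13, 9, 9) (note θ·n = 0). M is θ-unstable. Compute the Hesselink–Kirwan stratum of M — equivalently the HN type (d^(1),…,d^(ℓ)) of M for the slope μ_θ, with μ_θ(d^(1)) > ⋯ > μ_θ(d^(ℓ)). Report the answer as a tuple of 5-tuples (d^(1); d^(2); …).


Via rank(M_{q-1}∘⋯∘M_p): M ≅ I[1,4], I[2,5], I[3,3], I[3,4].
μ_θ-semistable layers: μ^(1)=9; μ^(2)=-13; μ^(3)=-24

((1, 1, 1, 3, 1); (0, 0, 3, 0, 0); (0, 1, 0, 0, 0))


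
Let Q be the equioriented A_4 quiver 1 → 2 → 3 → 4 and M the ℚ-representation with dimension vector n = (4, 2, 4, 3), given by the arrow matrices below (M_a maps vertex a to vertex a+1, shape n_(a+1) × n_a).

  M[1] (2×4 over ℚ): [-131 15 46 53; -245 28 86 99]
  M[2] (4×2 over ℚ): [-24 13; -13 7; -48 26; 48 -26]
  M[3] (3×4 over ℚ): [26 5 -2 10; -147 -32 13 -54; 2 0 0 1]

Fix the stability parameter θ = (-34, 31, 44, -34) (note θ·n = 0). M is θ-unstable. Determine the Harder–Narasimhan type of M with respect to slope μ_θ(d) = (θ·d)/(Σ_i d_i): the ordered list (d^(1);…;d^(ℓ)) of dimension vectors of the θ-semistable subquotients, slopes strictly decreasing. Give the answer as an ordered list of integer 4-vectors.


Via rank(M_{q-1}∘⋯∘M_p): M ≅ I[1,1]^2, I[1,4]^2, I[3,3], I[3,4].
μ_θ-semistable layers: μ^(1)=44; μ^(2)=41/3; μ^(3)=5; μ^(4)=-34

((0, 0, 1, 0); (0, 2, 2, 2); (0, 0, 1, 1); (4, 0, 0, 0))


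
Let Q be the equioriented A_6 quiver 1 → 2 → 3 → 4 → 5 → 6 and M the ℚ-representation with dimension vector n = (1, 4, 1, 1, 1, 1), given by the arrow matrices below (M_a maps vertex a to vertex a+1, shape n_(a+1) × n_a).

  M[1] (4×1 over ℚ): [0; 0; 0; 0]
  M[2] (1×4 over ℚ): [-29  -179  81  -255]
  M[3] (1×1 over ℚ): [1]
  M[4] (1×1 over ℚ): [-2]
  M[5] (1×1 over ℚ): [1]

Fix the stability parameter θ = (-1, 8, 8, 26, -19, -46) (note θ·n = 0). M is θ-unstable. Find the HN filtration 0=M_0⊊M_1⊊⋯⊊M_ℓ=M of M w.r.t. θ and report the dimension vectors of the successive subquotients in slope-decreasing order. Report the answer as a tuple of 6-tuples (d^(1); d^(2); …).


Barcode: M ≅ I[1,1], I[2,2]^3, I[2,6]. HN layers by μ_θ (3 steps, strictly decreasing):
  μ^(1)=8; μ^(2)=-1; μ^(3)=-23/5

((0, 3, 0, 0, 0, 0); (1, 0, 0, 0, 0, 0); (0, 1, 1, 1, 1, 1))


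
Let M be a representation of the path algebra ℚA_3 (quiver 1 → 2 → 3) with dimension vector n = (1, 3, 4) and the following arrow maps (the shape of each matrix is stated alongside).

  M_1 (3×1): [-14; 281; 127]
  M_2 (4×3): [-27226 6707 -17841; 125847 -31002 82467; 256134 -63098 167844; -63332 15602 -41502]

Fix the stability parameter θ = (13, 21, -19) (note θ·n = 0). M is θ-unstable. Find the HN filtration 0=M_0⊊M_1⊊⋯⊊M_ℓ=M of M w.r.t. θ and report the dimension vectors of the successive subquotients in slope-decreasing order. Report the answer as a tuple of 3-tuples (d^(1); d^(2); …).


Barcode: M ≅ I[1,3], I[2,2], I[2,3], I[3,3]^2. HN layers by μ_θ (4 steps, strictly decreasing):
  μ^(1)=21; μ^(2)=5; μ^(3)=1; μ^(4)=-19

((0, 1, 0); (1, 1, 1); (0, 1, 1); (0, 0, 2))


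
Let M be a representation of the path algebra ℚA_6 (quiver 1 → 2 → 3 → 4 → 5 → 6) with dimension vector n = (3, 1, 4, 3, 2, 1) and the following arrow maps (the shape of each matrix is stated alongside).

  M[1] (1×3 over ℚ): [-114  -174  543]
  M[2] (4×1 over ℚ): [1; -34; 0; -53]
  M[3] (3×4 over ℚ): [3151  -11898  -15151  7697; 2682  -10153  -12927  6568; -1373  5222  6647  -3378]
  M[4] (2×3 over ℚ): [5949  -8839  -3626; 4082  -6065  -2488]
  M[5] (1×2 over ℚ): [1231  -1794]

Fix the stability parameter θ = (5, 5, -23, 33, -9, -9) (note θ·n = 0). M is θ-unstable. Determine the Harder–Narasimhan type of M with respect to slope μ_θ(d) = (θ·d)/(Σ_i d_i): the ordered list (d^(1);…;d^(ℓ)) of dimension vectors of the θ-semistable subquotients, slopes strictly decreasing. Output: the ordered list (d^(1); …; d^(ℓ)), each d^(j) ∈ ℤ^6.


Barcode: M ≅ I[1,1]^2, I[1,4], I[3,3], I[3,5], I[3,6]. HN layers by μ_θ (5 steps, strictly decreasing):
  μ^(1)=33; μ^(2)=12; μ^(3)=5; μ^(4)=-13/3; μ^(5)=-23

((0, 0, 0, 1, 0, 0); (0, 0, 0, 1, 1, 0); (2, 0, 0, 1, 1, 1); (1, 1, 1, 0, 0, 0); (0, 0, 3, 0, 0, 0))


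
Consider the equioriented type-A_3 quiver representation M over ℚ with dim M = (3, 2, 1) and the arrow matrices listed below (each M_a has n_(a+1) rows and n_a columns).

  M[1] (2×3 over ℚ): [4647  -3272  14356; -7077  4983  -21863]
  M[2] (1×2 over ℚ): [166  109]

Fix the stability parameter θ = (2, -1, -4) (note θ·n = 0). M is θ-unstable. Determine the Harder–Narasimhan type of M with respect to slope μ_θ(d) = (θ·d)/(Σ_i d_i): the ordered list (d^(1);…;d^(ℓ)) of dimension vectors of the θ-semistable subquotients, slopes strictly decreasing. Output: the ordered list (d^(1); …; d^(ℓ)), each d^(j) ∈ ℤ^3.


Interval decomposition of M: I[1,1], I[1,2], I[1,3].
HN type (ℓ=3): μ^(1)=2; μ^(2)=1/2; μ^(3)=-1

((1, 0, 0); (1, 1, 0); (1, 1, 1))


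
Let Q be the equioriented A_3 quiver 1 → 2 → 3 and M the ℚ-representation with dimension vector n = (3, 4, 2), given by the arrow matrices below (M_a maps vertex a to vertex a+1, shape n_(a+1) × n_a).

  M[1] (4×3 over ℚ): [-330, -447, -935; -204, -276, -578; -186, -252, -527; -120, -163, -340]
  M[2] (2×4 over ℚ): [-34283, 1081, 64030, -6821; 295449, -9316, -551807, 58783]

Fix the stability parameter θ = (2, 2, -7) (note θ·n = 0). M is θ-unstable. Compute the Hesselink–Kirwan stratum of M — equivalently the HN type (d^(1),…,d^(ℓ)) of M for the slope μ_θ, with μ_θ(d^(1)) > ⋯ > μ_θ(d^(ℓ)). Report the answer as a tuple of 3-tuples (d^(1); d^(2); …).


Via rank(M_{q-1}∘⋯∘M_p): M ≅ I[1,1], I[1,2], I[1,3], I[2,2], I[2,3].
μ_θ-semistable layers: μ^(1)=2; μ^(2)=-1; μ^(3)=-5/2

((2, 2, 0); (1, 1, 1); (0, 1, 1))


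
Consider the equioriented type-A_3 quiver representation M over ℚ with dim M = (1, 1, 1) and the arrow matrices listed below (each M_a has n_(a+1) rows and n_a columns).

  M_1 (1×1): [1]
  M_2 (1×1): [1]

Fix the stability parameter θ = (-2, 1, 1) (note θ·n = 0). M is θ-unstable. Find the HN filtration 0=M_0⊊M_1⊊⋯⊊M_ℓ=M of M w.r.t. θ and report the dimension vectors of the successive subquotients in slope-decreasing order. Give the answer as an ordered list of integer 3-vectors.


Via rank(M_{q-1}∘⋯∘M_p): M ≅ I[1,3].
μ_θ-semistable layers: μ^(1)=1; μ^(2)=-2

((0, 1, 1); (1, 0, 0))


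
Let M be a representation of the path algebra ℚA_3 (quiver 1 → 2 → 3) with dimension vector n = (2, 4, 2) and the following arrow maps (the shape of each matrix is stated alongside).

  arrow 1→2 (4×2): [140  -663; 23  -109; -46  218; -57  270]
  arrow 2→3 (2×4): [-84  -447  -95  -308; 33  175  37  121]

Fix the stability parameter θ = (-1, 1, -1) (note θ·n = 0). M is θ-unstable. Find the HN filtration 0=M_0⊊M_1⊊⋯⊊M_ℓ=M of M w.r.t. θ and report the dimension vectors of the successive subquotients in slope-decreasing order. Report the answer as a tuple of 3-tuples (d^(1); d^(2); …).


Barcode: M ≅ I[1,2], I[1,3], I[2,2], I[2,3]. HN layers by μ_θ (3 steps, strictly decreasing):
  μ^(1)=1; μ^(2)=0; μ^(3)=-1

((0, 2, 0); (0, 2, 2); (2, 0, 0))


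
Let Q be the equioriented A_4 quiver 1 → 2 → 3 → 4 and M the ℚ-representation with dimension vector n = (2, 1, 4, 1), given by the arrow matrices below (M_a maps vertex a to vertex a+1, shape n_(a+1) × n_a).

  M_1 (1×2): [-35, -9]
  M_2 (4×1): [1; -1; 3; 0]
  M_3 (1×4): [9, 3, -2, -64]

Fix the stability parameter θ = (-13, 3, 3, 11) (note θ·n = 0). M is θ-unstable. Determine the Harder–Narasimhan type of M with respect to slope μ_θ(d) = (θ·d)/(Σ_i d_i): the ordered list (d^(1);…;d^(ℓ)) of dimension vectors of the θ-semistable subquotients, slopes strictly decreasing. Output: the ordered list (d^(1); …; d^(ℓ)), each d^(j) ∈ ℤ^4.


Barcode: M ≅ I[1,1], I[1,3], I[3,3]^2, I[3,4]. HN layers by μ_θ (3 steps, strictly decreasing):
  μ^(1)=11; μ^(2)=3; μ^(3)=-13

((0, 0, 0, 1); (0, 1, 4, 0); (2, 0, 0, 0))


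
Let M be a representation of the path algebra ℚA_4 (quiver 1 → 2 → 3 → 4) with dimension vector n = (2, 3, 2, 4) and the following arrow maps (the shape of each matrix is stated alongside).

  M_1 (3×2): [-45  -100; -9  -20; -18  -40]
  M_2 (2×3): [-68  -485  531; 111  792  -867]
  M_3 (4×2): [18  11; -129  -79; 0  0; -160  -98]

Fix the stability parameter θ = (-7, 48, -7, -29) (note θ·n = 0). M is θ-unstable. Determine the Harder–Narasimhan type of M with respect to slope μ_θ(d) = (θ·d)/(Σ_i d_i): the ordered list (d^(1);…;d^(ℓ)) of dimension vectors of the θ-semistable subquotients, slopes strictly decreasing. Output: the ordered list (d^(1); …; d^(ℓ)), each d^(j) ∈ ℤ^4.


Via rank(M_{q-1}∘⋯∘M_p): M ≅ I[1,1], I[1,4], I[2,2], I[2,4], I[4,4]^2.
μ_θ-semistable layers: μ^(1)=48; μ^(2)=4; μ^(3)=-7; μ^(4)=-29

((0, 1, 0, 0); (0, 2, 2, 2); (2, 0, 0, 0); (0, 0, 0, 2))


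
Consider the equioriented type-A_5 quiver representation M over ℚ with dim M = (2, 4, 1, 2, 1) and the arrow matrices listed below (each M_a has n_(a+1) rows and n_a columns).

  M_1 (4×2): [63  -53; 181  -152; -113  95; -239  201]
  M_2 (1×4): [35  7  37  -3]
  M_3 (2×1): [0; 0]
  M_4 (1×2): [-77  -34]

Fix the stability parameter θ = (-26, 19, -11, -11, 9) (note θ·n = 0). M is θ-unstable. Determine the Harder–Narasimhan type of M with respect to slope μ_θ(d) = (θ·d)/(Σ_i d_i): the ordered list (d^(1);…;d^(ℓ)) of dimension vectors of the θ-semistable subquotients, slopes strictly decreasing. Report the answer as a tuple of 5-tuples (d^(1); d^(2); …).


Barcode: M ≅ I[1,2], I[1,3], I[2,2]^2, I[4,4], I[4,5]. HN layers by μ_θ (5 steps, strictly decreasing):
  μ^(1)=19; μ^(2)=9; μ^(3)=4; μ^(4)=-11; μ^(5)=-26

((0, 3, 0, 0, 0); (0, 0, 0, 0, 1); (0, 1, 1, 0, 0); (0, 0, 0, 2, 0); (2, 0, 0, 0, 0))
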